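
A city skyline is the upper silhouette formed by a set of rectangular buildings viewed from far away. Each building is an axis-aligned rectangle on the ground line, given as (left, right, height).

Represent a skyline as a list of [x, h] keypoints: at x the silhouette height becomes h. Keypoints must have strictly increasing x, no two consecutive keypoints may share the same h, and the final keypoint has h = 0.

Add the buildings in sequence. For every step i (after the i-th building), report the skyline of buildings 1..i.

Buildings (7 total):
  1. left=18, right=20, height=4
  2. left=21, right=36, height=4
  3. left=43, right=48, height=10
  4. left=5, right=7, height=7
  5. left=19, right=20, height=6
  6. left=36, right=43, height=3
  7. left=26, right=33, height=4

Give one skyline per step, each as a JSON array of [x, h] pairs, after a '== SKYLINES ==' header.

== SKYLINES ==
[[18,4],[20,0]]
[[18,4],[20,0],[21,4],[36,0]]
[[18,4],[20,0],[21,4],[36,0],[43,10],[48,0]]
[[5,7],[7,0],[18,4],[20,0],[21,4],[36,0],[43,10],[48,0]]
[[5,7],[7,0],[18,4],[19,6],[20,0],[21,4],[36,0],[43,10],[48,0]]
[[5,7],[7,0],[18,4],[19,6],[20,0],[21,4],[36,3],[43,10],[48,0]]
[[5,7],[7,0],[18,4],[19,6],[20,0],[21,4],[36,3],[43,10],[48,0]]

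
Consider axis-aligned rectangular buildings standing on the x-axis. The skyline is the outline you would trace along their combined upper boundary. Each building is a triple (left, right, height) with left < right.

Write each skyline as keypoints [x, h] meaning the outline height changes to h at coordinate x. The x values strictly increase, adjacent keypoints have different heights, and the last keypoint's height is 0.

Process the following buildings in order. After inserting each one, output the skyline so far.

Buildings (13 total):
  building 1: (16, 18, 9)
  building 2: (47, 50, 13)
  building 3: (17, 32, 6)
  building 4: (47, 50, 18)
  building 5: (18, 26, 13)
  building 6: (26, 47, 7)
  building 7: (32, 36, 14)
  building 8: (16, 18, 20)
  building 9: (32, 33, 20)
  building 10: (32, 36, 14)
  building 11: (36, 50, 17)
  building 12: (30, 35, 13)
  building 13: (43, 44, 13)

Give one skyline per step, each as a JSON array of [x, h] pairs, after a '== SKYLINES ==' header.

== SKYLINES ==
[[16,9],[18,0]]
[[16,9],[18,0],[47,13],[50,0]]
[[16,9],[18,6],[32,0],[47,13],[50,0]]
[[16,9],[18,6],[32,0],[47,18],[50,0]]
[[16,9],[18,13],[26,6],[32,0],[47,18],[50,0]]
[[16,9],[18,13],[26,7],[47,18],[50,0]]
[[16,9],[18,13],[26,7],[32,14],[36,7],[47,18],[50,0]]
[[16,20],[18,13],[26,7],[32,14],[36,7],[47,18],[50,0]]
[[16,20],[18,13],[26,7],[32,20],[33,14],[36,7],[47,18],[50,0]]
[[16,20],[18,13],[26,7],[32,20],[33,14],[36,7],[47,18],[50,0]]
[[16,20],[18,13],[26,7],[32,20],[33,14],[36,17],[47,18],[50,0]]
[[16,20],[18,13],[26,7],[30,13],[32,20],[33,14],[36,17],[47,18],[50,0]]
[[16,20],[18,13],[26,7],[30,13],[32,20],[33,14],[36,17],[47,18],[50,0]]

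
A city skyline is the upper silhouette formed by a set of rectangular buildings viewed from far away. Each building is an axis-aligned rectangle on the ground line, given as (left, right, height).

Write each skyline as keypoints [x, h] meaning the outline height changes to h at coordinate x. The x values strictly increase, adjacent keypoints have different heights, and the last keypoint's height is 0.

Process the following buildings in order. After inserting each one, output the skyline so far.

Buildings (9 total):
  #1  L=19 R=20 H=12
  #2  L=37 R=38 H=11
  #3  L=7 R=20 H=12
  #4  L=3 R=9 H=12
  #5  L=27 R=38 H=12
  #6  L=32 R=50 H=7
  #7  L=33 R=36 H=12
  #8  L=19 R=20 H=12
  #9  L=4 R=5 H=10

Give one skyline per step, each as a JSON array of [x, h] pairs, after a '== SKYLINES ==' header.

== SKYLINES ==
[[19,12],[20,0]]
[[19,12],[20,0],[37,11],[38,0]]
[[7,12],[20,0],[37,11],[38,0]]
[[3,12],[20,0],[37,11],[38,0]]
[[3,12],[20,0],[27,12],[38,0]]
[[3,12],[20,0],[27,12],[38,7],[50,0]]
[[3,12],[20,0],[27,12],[38,7],[50,0]]
[[3,12],[20,0],[27,12],[38,7],[50,0]]
[[3,12],[20,0],[27,12],[38,7],[50,0]]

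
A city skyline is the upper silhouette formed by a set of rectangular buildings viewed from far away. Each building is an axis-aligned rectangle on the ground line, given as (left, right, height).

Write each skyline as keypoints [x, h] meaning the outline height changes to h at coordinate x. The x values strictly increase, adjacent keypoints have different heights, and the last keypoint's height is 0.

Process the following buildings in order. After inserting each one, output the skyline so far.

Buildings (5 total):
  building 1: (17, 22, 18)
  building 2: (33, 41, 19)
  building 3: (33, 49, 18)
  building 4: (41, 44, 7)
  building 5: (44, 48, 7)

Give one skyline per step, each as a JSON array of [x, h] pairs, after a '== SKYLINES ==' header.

== SKYLINES ==
[[17,18],[22,0]]
[[17,18],[22,0],[33,19],[41,0]]
[[17,18],[22,0],[33,19],[41,18],[49,0]]
[[17,18],[22,0],[33,19],[41,18],[49,0]]
[[17,18],[22,0],[33,19],[41,18],[49,0]]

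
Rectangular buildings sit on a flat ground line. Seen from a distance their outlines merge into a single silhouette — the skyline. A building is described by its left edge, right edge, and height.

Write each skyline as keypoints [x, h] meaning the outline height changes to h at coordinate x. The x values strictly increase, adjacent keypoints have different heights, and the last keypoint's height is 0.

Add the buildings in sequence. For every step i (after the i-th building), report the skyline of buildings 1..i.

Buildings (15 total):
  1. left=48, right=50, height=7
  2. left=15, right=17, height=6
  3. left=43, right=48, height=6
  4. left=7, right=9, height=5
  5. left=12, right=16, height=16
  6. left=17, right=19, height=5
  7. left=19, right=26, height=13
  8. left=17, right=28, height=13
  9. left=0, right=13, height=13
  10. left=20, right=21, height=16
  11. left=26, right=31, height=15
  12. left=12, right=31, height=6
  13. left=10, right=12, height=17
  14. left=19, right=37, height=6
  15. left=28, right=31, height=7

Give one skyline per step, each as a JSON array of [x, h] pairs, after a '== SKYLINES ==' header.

== SKYLINES ==
[[48,7],[50,0]]
[[15,6],[17,0],[48,7],[50,0]]
[[15,6],[17,0],[43,6],[48,7],[50,0]]
[[7,5],[9,0],[15,6],[17,0],[43,6],[48,7],[50,0]]
[[7,5],[9,0],[12,16],[16,6],[17,0],[43,6],[48,7],[50,0]]
[[7,5],[9,0],[12,16],[16,6],[17,5],[19,0],[43,6],[48,7],[50,0]]
[[7,5],[9,0],[12,16],[16,6],[17,5],[19,13],[26,0],[43,6],[48,7],[50,0]]
[[7,5],[9,0],[12,16],[16,6],[17,13],[28,0],[43,6],[48,7],[50,0]]
[[0,13],[12,16],[16,6],[17,13],[28,0],[43,6],[48,7],[50,0]]
[[0,13],[12,16],[16,6],[17,13],[20,16],[21,13],[28,0],[43,6],[48,7],[50,0]]
[[0,13],[12,16],[16,6],[17,13],[20,16],[21,13],[26,15],[31,0],[43,6],[48,7],[50,0]]
[[0,13],[12,16],[16,6],[17,13],[20,16],[21,13],[26,15],[31,0],[43,6],[48,7],[50,0]]
[[0,13],[10,17],[12,16],[16,6],[17,13],[20,16],[21,13],[26,15],[31,0],[43,6],[48,7],[50,0]]
[[0,13],[10,17],[12,16],[16,6],[17,13],[20,16],[21,13],[26,15],[31,6],[37,0],[43,6],[48,7],[50,0]]
[[0,13],[10,17],[12,16],[16,6],[17,13],[20,16],[21,13],[26,15],[31,6],[37,0],[43,6],[48,7],[50,0]]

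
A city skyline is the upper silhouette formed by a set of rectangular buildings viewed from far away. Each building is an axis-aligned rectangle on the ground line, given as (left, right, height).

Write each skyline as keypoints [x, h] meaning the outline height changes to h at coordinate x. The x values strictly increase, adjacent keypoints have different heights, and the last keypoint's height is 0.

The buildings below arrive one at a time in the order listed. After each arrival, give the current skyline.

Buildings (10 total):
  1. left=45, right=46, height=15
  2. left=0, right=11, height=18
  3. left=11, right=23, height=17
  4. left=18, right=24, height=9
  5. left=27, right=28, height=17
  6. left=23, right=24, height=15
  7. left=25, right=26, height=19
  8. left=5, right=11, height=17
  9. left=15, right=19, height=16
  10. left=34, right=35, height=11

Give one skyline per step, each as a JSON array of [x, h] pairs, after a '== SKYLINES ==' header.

== SKYLINES ==
[[45,15],[46,0]]
[[0,18],[11,0],[45,15],[46,0]]
[[0,18],[11,17],[23,0],[45,15],[46,0]]
[[0,18],[11,17],[23,9],[24,0],[45,15],[46,0]]
[[0,18],[11,17],[23,9],[24,0],[27,17],[28,0],[45,15],[46,0]]
[[0,18],[11,17],[23,15],[24,0],[27,17],[28,0],[45,15],[46,0]]
[[0,18],[11,17],[23,15],[24,0],[25,19],[26,0],[27,17],[28,0],[45,15],[46,0]]
[[0,18],[11,17],[23,15],[24,0],[25,19],[26,0],[27,17],[28,0],[45,15],[46,0]]
[[0,18],[11,17],[23,15],[24,0],[25,19],[26,0],[27,17],[28,0],[45,15],[46,0]]
[[0,18],[11,17],[23,15],[24,0],[25,19],[26,0],[27,17],[28,0],[34,11],[35,0],[45,15],[46,0]]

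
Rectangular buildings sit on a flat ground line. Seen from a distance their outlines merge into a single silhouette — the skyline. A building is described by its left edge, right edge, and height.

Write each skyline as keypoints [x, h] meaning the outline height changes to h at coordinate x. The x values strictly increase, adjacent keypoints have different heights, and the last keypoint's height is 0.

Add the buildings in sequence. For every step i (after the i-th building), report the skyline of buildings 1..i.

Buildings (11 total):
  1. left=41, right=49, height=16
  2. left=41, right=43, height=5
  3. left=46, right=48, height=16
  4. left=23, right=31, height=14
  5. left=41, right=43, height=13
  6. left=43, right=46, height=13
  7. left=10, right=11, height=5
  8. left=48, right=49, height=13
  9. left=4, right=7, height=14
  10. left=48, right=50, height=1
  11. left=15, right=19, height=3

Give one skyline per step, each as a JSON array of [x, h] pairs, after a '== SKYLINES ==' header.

== SKYLINES ==
[[41,16],[49,0]]
[[41,16],[49,0]]
[[41,16],[49,0]]
[[23,14],[31,0],[41,16],[49,0]]
[[23,14],[31,0],[41,16],[49,0]]
[[23,14],[31,0],[41,16],[49,0]]
[[10,5],[11,0],[23,14],[31,0],[41,16],[49,0]]
[[10,5],[11,0],[23,14],[31,0],[41,16],[49,0]]
[[4,14],[7,0],[10,5],[11,0],[23,14],[31,0],[41,16],[49,0]]
[[4,14],[7,0],[10,5],[11,0],[23,14],[31,0],[41,16],[49,1],[50,0]]
[[4,14],[7,0],[10,5],[11,0],[15,3],[19,0],[23,14],[31,0],[41,16],[49,1],[50,0]]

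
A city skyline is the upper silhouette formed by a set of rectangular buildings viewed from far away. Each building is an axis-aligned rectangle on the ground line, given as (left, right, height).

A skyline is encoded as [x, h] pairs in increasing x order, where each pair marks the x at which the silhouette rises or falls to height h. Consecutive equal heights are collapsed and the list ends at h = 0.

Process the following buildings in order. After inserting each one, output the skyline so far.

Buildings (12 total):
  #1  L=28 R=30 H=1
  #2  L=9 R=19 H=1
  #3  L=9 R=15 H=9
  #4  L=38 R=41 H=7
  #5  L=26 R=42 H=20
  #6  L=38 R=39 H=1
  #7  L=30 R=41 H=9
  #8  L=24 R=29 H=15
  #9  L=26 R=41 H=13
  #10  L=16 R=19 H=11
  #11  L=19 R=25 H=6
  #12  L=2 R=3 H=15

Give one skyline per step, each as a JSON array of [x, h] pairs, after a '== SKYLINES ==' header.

== SKYLINES ==
[[28,1],[30,0]]
[[9,1],[19,0],[28,1],[30,0]]
[[9,9],[15,1],[19,0],[28,1],[30,0]]
[[9,9],[15,1],[19,0],[28,1],[30,0],[38,7],[41,0]]
[[9,9],[15,1],[19,0],[26,20],[42,0]]
[[9,9],[15,1],[19,0],[26,20],[42,0]]
[[9,9],[15,1],[19,0],[26,20],[42,0]]
[[9,9],[15,1],[19,0],[24,15],[26,20],[42,0]]
[[9,9],[15,1],[19,0],[24,15],[26,20],[42,0]]
[[9,9],[15,1],[16,11],[19,0],[24,15],[26,20],[42,0]]
[[9,9],[15,1],[16,11],[19,6],[24,15],[26,20],[42,0]]
[[2,15],[3,0],[9,9],[15,1],[16,11],[19,6],[24,15],[26,20],[42,0]]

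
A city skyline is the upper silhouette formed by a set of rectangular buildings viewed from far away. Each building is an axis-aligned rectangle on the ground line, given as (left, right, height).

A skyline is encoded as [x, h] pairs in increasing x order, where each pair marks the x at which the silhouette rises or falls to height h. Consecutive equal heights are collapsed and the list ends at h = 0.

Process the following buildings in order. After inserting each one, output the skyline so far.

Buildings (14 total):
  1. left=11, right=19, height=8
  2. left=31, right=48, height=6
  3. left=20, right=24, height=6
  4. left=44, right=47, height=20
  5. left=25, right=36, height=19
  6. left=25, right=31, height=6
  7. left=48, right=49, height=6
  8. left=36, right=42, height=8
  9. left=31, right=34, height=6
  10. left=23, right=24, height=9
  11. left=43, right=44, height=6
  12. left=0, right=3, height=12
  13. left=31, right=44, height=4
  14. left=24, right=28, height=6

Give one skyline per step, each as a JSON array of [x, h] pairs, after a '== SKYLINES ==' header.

== SKYLINES ==
[[11,8],[19,0]]
[[11,8],[19,0],[31,6],[48,0]]
[[11,8],[19,0],[20,6],[24,0],[31,6],[48,0]]
[[11,8],[19,0],[20,6],[24,0],[31,6],[44,20],[47,6],[48,0]]
[[11,8],[19,0],[20,6],[24,0],[25,19],[36,6],[44,20],[47,6],[48,0]]
[[11,8],[19,0],[20,6],[24,0],[25,19],[36,6],[44,20],[47,6],[48,0]]
[[11,8],[19,0],[20,6],[24,0],[25,19],[36,6],[44,20],[47,6],[49,0]]
[[11,8],[19,0],[20,6],[24,0],[25,19],[36,8],[42,6],[44,20],[47,6],[49,0]]
[[11,8],[19,0],[20,6],[24,0],[25,19],[36,8],[42,6],[44,20],[47,6],[49,0]]
[[11,8],[19,0],[20,6],[23,9],[24,0],[25,19],[36,8],[42,6],[44,20],[47,6],[49,0]]
[[11,8],[19,0],[20,6],[23,9],[24,0],[25,19],[36,8],[42,6],[44,20],[47,6],[49,0]]
[[0,12],[3,0],[11,8],[19,0],[20,6],[23,9],[24,0],[25,19],[36,8],[42,6],[44,20],[47,6],[49,0]]
[[0,12],[3,0],[11,8],[19,0],[20,6],[23,9],[24,0],[25,19],[36,8],[42,6],[44,20],[47,6],[49,0]]
[[0,12],[3,0],[11,8],[19,0],[20,6],[23,9],[24,6],[25,19],[36,8],[42,6],[44,20],[47,6],[49,0]]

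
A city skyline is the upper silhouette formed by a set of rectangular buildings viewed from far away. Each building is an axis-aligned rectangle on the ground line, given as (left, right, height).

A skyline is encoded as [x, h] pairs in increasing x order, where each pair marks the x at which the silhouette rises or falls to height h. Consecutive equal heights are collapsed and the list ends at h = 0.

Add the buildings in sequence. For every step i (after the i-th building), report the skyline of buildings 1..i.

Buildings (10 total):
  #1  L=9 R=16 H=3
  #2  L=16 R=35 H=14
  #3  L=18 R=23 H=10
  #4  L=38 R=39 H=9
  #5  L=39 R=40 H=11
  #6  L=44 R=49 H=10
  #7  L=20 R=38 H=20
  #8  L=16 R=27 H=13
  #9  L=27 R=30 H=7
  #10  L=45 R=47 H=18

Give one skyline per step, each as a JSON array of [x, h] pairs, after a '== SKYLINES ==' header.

== SKYLINES ==
[[9,3],[16,0]]
[[9,3],[16,14],[35,0]]
[[9,3],[16,14],[35,0]]
[[9,3],[16,14],[35,0],[38,9],[39,0]]
[[9,3],[16,14],[35,0],[38,9],[39,11],[40,0]]
[[9,3],[16,14],[35,0],[38,9],[39,11],[40,0],[44,10],[49,0]]
[[9,3],[16,14],[20,20],[38,9],[39,11],[40,0],[44,10],[49,0]]
[[9,3],[16,14],[20,20],[38,9],[39,11],[40,0],[44,10],[49,0]]
[[9,3],[16,14],[20,20],[38,9],[39,11],[40,0],[44,10],[49,0]]
[[9,3],[16,14],[20,20],[38,9],[39,11],[40,0],[44,10],[45,18],[47,10],[49,0]]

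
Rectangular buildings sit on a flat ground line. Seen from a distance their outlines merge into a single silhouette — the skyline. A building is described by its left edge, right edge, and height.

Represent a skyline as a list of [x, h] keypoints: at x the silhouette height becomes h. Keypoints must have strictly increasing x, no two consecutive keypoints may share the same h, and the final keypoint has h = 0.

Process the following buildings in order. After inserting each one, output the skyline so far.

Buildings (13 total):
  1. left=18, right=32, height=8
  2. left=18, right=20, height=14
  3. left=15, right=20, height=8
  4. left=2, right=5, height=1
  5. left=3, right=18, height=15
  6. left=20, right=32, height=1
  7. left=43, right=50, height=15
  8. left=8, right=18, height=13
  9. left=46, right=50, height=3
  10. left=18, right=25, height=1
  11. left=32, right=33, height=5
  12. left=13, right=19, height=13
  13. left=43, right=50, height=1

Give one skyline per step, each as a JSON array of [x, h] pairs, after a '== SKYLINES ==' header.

== SKYLINES ==
[[18,8],[32,0]]
[[18,14],[20,8],[32,0]]
[[15,8],[18,14],[20,8],[32,0]]
[[2,1],[5,0],[15,8],[18,14],[20,8],[32,0]]
[[2,1],[3,15],[18,14],[20,8],[32,0]]
[[2,1],[3,15],[18,14],[20,8],[32,0]]
[[2,1],[3,15],[18,14],[20,8],[32,0],[43,15],[50,0]]
[[2,1],[3,15],[18,14],[20,8],[32,0],[43,15],[50,0]]
[[2,1],[3,15],[18,14],[20,8],[32,0],[43,15],[50,0]]
[[2,1],[3,15],[18,14],[20,8],[32,0],[43,15],[50,0]]
[[2,1],[3,15],[18,14],[20,8],[32,5],[33,0],[43,15],[50,0]]
[[2,1],[3,15],[18,14],[20,8],[32,5],[33,0],[43,15],[50,0]]
[[2,1],[3,15],[18,14],[20,8],[32,5],[33,0],[43,15],[50,0]]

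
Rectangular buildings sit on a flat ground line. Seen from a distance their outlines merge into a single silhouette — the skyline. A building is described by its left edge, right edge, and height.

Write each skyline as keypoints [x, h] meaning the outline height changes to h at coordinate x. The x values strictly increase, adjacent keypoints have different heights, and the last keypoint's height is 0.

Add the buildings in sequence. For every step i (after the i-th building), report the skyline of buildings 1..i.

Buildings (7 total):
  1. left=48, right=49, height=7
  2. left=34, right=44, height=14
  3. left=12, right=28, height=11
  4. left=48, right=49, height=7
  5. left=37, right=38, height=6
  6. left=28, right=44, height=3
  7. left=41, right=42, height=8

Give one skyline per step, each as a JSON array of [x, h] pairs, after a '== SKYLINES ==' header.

== SKYLINES ==
[[48,7],[49,0]]
[[34,14],[44,0],[48,7],[49,0]]
[[12,11],[28,0],[34,14],[44,0],[48,7],[49,0]]
[[12,11],[28,0],[34,14],[44,0],[48,7],[49,0]]
[[12,11],[28,0],[34,14],[44,0],[48,7],[49,0]]
[[12,11],[28,3],[34,14],[44,0],[48,7],[49,0]]
[[12,11],[28,3],[34,14],[44,0],[48,7],[49,0]]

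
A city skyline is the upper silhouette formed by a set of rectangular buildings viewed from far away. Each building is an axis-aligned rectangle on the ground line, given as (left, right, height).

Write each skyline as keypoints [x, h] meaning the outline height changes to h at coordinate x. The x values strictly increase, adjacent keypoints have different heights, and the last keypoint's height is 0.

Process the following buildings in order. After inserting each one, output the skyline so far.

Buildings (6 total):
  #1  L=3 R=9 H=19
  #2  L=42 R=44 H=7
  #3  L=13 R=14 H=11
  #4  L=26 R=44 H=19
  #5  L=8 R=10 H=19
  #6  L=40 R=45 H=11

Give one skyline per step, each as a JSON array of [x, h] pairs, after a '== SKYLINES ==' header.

== SKYLINES ==
[[3,19],[9,0]]
[[3,19],[9,0],[42,7],[44,0]]
[[3,19],[9,0],[13,11],[14,0],[42,7],[44,0]]
[[3,19],[9,0],[13,11],[14,0],[26,19],[44,0]]
[[3,19],[10,0],[13,11],[14,0],[26,19],[44,0]]
[[3,19],[10,0],[13,11],[14,0],[26,19],[44,11],[45,0]]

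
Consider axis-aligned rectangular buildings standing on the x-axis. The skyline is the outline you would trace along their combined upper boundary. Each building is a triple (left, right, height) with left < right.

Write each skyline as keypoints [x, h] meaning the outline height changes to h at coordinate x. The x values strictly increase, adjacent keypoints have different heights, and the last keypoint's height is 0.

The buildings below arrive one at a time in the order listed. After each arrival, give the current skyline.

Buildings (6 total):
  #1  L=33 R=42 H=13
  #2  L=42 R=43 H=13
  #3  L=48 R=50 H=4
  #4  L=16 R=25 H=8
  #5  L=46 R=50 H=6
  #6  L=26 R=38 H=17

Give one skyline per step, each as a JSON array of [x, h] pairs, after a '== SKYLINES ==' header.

== SKYLINES ==
[[33,13],[42,0]]
[[33,13],[43,0]]
[[33,13],[43,0],[48,4],[50,0]]
[[16,8],[25,0],[33,13],[43,0],[48,4],[50,0]]
[[16,8],[25,0],[33,13],[43,0],[46,6],[50,0]]
[[16,8],[25,0],[26,17],[38,13],[43,0],[46,6],[50,0]]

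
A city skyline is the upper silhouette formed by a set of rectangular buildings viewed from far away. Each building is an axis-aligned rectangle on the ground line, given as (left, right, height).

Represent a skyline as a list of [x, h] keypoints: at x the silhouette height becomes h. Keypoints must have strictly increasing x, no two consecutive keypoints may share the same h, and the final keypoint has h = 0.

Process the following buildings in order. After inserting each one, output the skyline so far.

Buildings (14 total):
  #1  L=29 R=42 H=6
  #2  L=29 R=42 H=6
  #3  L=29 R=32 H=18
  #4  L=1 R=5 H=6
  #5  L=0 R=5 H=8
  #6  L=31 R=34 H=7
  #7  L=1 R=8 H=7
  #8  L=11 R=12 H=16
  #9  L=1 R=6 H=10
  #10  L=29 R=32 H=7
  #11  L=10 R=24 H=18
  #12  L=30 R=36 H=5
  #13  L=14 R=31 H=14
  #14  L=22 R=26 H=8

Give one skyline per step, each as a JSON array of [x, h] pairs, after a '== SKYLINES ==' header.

== SKYLINES ==
[[29,6],[42,0]]
[[29,6],[42,0]]
[[29,18],[32,6],[42,0]]
[[1,6],[5,0],[29,18],[32,6],[42,0]]
[[0,8],[5,0],[29,18],[32,6],[42,0]]
[[0,8],[5,0],[29,18],[32,7],[34,6],[42,0]]
[[0,8],[5,7],[8,0],[29,18],[32,7],[34,6],[42,0]]
[[0,8],[5,7],[8,0],[11,16],[12,0],[29,18],[32,7],[34,6],[42,0]]
[[0,8],[1,10],[6,7],[8,0],[11,16],[12,0],[29,18],[32,7],[34,6],[42,0]]
[[0,8],[1,10],[6,7],[8,0],[11,16],[12,0],[29,18],[32,7],[34,6],[42,0]]
[[0,8],[1,10],[6,7],[8,0],[10,18],[24,0],[29,18],[32,7],[34,6],[42,0]]
[[0,8],[1,10],[6,7],[8,0],[10,18],[24,0],[29,18],[32,7],[34,6],[42,0]]
[[0,8],[1,10],[6,7],[8,0],[10,18],[24,14],[29,18],[32,7],[34,6],[42,0]]
[[0,8],[1,10],[6,7],[8,0],[10,18],[24,14],[29,18],[32,7],[34,6],[42,0]]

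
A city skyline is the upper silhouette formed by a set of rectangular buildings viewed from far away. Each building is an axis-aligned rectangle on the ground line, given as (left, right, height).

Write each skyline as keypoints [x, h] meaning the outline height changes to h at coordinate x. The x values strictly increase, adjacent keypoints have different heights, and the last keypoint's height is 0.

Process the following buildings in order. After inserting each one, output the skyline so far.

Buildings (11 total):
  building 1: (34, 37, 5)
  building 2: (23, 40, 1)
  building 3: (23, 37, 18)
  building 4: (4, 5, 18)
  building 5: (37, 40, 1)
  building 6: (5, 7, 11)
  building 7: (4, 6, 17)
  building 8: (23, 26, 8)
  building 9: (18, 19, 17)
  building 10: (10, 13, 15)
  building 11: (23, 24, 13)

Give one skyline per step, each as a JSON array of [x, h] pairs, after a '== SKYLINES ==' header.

== SKYLINES ==
[[34,5],[37,0]]
[[23,1],[34,5],[37,1],[40,0]]
[[23,18],[37,1],[40,0]]
[[4,18],[5,0],[23,18],[37,1],[40,0]]
[[4,18],[5,0],[23,18],[37,1],[40,0]]
[[4,18],[5,11],[7,0],[23,18],[37,1],[40,0]]
[[4,18],[5,17],[6,11],[7,0],[23,18],[37,1],[40,0]]
[[4,18],[5,17],[6,11],[7,0],[23,18],[37,1],[40,0]]
[[4,18],[5,17],[6,11],[7,0],[18,17],[19,0],[23,18],[37,1],[40,0]]
[[4,18],[5,17],[6,11],[7,0],[10,15],[13,0],[18,17],[19,0],[23,18],[37,1],[40,0]]
[[4,18],[5,17],[6,11],[7,0],[10,15],[13,0],[18,17],[19,0],[23,18],[37,1],[40,0]]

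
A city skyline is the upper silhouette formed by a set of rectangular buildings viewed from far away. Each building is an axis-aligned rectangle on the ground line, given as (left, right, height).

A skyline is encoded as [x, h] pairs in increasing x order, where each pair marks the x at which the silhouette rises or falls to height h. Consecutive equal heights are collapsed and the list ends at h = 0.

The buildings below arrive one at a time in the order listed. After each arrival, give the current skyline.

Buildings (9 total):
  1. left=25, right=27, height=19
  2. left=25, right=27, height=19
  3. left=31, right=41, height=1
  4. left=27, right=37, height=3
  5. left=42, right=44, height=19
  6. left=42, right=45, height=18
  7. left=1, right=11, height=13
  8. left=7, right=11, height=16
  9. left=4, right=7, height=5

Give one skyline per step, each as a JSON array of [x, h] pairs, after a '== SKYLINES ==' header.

== SKYLINES ==
[[25,19],[27,0]]
[[25,19],[27,0]]
[[25,19],[27,0],[31,1],[41,0]]
[[25,19],[27,3],[37,1],[41,0]]
[[25,19],[27,3],[37,1],[41,0],[42,19],[44,0]]
[[25,19],[27,3],[37,1],[41,0],[42,19],[44,18],[45,0]]
[[1,13],[11,0],[25,19],[27,3],[37,1],[41,0],[42,19],[44,18],[45,0]]
[[1,13],[7,16],[11,0],[25,19],[27,3],[37,1],[41,0],[42,19],[44,18],[45,0]]
[[1,13],[7,16],[11,0],[25,19],[27,3],[37,1],[41,0],[42,19],[44,18],[45,0]]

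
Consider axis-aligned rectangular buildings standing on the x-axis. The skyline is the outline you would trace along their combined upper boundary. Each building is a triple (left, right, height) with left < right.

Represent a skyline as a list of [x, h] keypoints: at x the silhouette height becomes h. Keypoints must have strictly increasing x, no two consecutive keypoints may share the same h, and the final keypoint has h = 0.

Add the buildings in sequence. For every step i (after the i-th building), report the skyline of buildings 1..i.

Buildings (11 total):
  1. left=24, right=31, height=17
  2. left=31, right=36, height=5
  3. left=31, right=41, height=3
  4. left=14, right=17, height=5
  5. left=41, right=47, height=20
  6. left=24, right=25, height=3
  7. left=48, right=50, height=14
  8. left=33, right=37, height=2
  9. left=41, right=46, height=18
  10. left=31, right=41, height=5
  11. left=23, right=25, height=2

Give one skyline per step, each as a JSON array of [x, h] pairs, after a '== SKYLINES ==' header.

== SKYLINES ==
[[24,17],[31,0]]
[[24,17],[31,5],[36,0]]
[[24,17],[31,5],[36,3],[41,0]]
[[14,5],[17,0],[24,17],[31,5],[36,3],[41,0]]
[[14,5],[17,0],[24,17],[31,5],[36,3],[41,20],[47,0]]
[[14,5],[17,0],[24,17],[31,5],[36,3],[41,20],[47,0]]
[[14,5],[17,0],[24,17],[31,5],[36,3],[41,20],[47,0],[48,14],[50,0]]
[[14,5],[17,0],[24,17],[31,5],[36,3],[41,20],[47,0],[48,14],[50,0]]
[[14,5],[17,0],[24,17],[31,5],[36,3],[41,20],[47,0],[48,14],[50,0]]
[[14,5],[17,0],[24,17],[31,5],[41,20],[47,0],[48,14],[50,0]]
[[14,5],[17,0],[23,2],[24,17],[31,5],[41,20],[47,0],[48,14],[50,0]]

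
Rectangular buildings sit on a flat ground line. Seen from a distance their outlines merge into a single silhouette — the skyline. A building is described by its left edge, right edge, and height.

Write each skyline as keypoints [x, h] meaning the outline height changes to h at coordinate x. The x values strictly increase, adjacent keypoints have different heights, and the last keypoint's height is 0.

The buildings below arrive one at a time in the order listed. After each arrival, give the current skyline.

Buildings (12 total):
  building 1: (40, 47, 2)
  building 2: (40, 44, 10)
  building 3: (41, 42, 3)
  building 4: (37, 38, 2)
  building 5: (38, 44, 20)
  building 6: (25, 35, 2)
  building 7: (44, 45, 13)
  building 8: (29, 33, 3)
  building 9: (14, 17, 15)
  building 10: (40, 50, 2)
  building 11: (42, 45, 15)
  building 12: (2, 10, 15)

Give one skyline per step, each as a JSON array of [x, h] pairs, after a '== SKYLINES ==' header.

== SKYLINES ==
[[40,2],[47,0]]
[[40,10],[44,2],[47,0]]
[[40,10],[44,2],[47,0]]
[[37,2],[38,0],[40,10],[44,2],[47,0]]
[[37,2],[38,20],[44,2],[47,0]]
[[25,2],[35,0],[37,2],[38,20],[44,2],[47,0]]
[[25,2],[35,0],[37,2],[38,20],[44,13],[45,2],[47,0]]
[[25,2],[29,3],[33,2],[35,0],[37,2],[38,20],[44,13],[45,2],[47,0]]
[[14,15],[17,0],[25,2],[29,3],[33,2],[35,0],[37,2],[38,20],[44,13],[45,2],[47,0]]
[[14,15],[17,0],[25,2],[29,3],[33,2],[35,0],[37,2],[38,20],[44,13],[45,2],[50,0]]
[[14,15],[17,0],[25,2],[29,3],[33,2],[35,0],[37,2],[38,20],[44,15],[45,2],[50,0]]
[[2,15],[10,0],[14,15],[17,0],[25,2],[29,3],[33,2],[35,0],[37,2],[38,20],[44,15],[45,2],[50,0]]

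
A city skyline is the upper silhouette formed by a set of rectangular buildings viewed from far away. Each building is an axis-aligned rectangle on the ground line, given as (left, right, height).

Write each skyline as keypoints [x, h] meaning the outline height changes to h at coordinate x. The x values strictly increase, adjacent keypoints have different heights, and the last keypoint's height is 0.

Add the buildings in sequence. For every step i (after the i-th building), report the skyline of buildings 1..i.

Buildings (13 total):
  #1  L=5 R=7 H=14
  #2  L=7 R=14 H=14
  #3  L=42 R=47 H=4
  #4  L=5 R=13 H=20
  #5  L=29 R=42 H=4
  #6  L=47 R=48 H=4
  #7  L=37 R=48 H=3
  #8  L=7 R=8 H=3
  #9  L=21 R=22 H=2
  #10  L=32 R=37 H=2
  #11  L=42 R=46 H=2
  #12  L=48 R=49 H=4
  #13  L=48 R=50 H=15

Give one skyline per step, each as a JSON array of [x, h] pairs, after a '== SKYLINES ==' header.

== SKYLINES ==
[[5,14],[7,0]]
[[5,14],[14,0]]
[[5,14],[14,0],[42,4],[47,0]]
[[5,20],[13,14],[14,0],[42,4],[47,0]]
[[5,20],[13,14],[14,0],[29,4],[47,0]]
[[5,20],[13,14],[14,0],[29,4],[48,0]]
[[5,20],[13,14],[14,0],[29,4],[48,0]]
[[5,20],[13,14],[14,0],[29,4],[48,0]]
[[5,20],[13,14],[14,0],[21,2],[22,0],[29,4],[48,0]]
[[5,20],[13,14],[14,0],[21,2],[22,0],[29,4],[48,0]]
[[5,20],[13,14],[14,0],[21,2],[22,0],[29,4],[48,0]]
[[5,20],[13,14],[14,0],[21,2],[22,0],[29,4],[49,0]]
[[5,20],[13,14],[14,0],[21,2],[22,0],[29,4],[48,15],[50,0]]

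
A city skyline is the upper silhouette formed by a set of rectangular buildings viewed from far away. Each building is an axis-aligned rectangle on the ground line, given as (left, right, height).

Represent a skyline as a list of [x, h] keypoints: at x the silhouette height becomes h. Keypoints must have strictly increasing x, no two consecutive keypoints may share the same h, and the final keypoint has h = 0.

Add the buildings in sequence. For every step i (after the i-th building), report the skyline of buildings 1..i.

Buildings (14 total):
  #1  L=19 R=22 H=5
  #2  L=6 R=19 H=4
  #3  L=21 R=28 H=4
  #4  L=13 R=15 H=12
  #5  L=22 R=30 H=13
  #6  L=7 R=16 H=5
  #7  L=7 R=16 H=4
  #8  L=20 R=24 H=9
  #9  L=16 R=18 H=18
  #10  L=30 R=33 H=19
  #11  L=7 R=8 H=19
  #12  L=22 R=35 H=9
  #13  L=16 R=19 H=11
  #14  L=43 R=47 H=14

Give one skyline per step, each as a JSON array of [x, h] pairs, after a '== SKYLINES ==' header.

== SKYLINES ==
[[19,5],[22,0]]
[[6,4],[19,5],[22,0]]
[[6,4],[19,5],[22,4],[28,0]]
[[6,4],[13,12],[15,4],[19,5],[22,4],[28,0]]
[[6,4],[13,12],[15,4],[19,5],[22,13],[30,0]]
[[6,4],[7,5],[13,12],[15,5],[16,4],[19,5],[22,13],[30,0]]
[[6,4],[7,5],[13,12],[15,5],[16,4],[19,5],[22,13],[30,0]]
[[6,4],[7,5],[13,12],[15,5],[16,4],[19,5],[20,9],[22,13],[30,0]]
[[6,4],[7,5],[13,12],[15,5],[16,18],[18,4],[19,5],[20,9],[22,13],[30,0]]
[[6,4],[7,5],[13,12],[15,5],[16,18],[18,4],[19,5],[20,9],[22,13],[30,19],[33,0]]
[[6,4],[7,19],[8,5],[13,12],[15,5],[16,18],[18,4],[19,5],[20,9],[22,13],[30,19],[33,0]]
[[6,4],[7,19],[8,5],[13,12],[15,5],[16,18],[18,4],[19,5],[20,9],[22,13],[30,19],[33,9],[35,0]]
[[6,4],[7,19],[8,5],[13,12],[15,5],[16,18],[18,11],[19,5],[20,9],[22,13],[30,19],[33,9],[35,0]]
[[6,4],[7,19],[8,5],[13,12],[15,5],[16,18],[18,11],[19,5],[20,9],[22,13],[30,19],[33,9],[35,0],[43,14],[47,0]]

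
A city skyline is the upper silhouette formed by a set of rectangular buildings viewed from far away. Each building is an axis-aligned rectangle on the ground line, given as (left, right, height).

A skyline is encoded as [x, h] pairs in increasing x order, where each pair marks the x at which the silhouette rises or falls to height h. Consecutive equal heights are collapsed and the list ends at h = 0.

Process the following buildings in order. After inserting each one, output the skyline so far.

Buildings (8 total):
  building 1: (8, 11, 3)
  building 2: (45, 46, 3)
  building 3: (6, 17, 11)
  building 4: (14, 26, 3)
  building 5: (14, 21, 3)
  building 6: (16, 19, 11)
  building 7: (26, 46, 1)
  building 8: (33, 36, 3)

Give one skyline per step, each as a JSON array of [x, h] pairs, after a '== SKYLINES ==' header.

== SKYLINES ==
[[8,3],[11,0]]
[[8,3],[11,0],[45,3],[46,0]]
[[6,11],[17,0],[45,3],[46,0]]
[[6,11],[17,3],[26,0],[45,3],[46,0]]
[[6,11],[17,3],[26,0],[45,3],[46,0]]
[[6,11],[19,3],[26,0],[45,3],[46,0]]
[[6,11],[19,3],[26,1],[45,3],[46,0]]
[[6,11],[19,3],[26,1],[33,3],[36,1],[45,3],[46,0]]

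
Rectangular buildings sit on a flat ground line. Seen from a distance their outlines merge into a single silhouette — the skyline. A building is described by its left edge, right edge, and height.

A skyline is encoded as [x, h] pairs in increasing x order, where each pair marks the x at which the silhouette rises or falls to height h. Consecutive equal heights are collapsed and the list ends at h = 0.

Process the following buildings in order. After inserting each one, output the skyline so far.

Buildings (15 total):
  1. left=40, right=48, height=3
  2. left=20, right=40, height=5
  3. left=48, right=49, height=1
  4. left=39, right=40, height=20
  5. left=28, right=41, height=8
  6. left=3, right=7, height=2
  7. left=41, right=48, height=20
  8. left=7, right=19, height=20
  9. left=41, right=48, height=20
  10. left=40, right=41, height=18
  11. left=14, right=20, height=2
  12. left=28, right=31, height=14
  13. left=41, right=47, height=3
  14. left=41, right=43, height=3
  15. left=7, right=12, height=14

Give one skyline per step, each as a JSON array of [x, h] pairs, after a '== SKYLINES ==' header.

== SKYLINES ==
[[40,3],[48,0]]
[[20,5],[40,3],[48,0]]
[[20,5],[40,3],[48,1],[49,0]]
[[20,5],[39,20],[40,3],[48,1],[49,0]]
[[20,5],[28,8],[39,20],[40,8],[41,3],[48,1],[49,0]]
[[3,2],[7,0],[20,5],[28,8],[39,20],[40,8],[41,3],[48,1],[49,0]]
[[3,2],[7,0],[20,5],[28,8],[39,20],[40,8],[41,20],[48,1],[49,0]]
[[3,2],[7,20],[19,0],[20,5],[28,8],[39,20],[40,8],[41,20],[48,1],[49,0]]
[[3,2],[7,20],[19,0],[20,5],[28,8],[39,20],[40,8],[41,20],[48,1],[49,0]]
[[3,2],[7,20],[19,0],[20,5],[28,8],[39,20],[40,18],[41,20],[48,1],[49,0]]
[[3,2],[7,20],[19,2],[20,5],[28,8],[39,20],[40,18],[41,20],[48,1],[49,0]]
[[3,2],[7,20],[19,2],[20,5],[28,14],[31,8],[39,20],[40,18],[41,20],[48,1],[49,0]]
[[3,2],[7,20],[19,2],[20,5],[28,14],[31,8],[39,20],[40,18],[41,20],[48,1],[49,0]]
[[3,2],[7,20],[19,2],[20,5],[28,14],[31,8],[39,20],[40,18],[41,20],[48,1],[49,0]]
[[3,2],[7,20],[19,2],[20,5],[28,14],[31,8],[39,20],[40,18],[41,20],[48,1],[49,0]]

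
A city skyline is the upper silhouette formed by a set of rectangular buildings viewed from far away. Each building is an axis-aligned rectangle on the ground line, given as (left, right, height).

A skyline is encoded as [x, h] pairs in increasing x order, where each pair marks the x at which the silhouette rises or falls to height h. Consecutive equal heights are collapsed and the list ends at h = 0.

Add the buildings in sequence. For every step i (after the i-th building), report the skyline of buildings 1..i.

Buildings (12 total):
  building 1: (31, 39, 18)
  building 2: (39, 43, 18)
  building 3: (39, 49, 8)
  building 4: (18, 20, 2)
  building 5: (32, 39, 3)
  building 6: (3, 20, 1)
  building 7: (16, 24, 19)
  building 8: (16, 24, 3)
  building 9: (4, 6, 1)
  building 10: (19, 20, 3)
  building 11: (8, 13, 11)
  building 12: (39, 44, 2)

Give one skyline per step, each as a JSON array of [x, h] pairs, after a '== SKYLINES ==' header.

== SKYLINES ==
[[31,18],[39,0]]
[[31,18],[43,0]]
[[31,18],[43,8],[49,0]]
[[18,2],[20,0],[31,18],[43,8],[49,0]]
[[18,2],[20,0],[31,18],[43,8],[49,0]]
[[3,1],[18,2],[20,0],[31,18],[43,8],[49,0]]
[[3,1],[16,19],[24,0],[31,18],[43,8],[49,0]]
[[3,1],[16,19],[24,0],[31,18],[43,8],[49,0]]
[[3,1],[16,19],[24,0],[31,18],[43,8],[49,0]]
[[3,1],[16,19],[24,0],[31,18],[43,8],[49,0]]
[[3,1],[8,11],[13,1],[16,19],[24,0],[31,18],[43,8],[49,0]]
[[3,1],[8,11],[13,1],[16,19],[24,0],[31,18],[43,8],[49,0]]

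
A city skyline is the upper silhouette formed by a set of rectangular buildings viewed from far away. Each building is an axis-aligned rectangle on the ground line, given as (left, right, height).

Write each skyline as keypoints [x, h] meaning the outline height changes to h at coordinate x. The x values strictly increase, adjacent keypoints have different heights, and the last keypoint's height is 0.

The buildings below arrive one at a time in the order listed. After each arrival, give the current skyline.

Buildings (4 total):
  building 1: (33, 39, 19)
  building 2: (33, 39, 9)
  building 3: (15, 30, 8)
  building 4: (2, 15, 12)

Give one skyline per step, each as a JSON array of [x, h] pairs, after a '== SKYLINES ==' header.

== SKYLINES ==
[[33,19],[39,0]]
[[33,19],[39,0]]
[[15,8],[30,0],[33,19],[39,0]]
[[2,12],[15,8],[30,0],[33,19],[39,0]]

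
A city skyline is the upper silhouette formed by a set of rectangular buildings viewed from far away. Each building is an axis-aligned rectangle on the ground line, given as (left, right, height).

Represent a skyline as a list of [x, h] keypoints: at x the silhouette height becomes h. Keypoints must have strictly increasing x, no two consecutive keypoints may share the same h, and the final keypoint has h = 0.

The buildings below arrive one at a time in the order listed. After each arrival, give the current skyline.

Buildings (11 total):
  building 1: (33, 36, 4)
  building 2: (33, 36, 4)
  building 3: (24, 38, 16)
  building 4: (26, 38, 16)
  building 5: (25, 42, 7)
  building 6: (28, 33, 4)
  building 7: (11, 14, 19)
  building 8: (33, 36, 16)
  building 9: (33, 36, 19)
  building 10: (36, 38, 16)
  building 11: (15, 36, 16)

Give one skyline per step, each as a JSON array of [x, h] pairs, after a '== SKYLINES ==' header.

== SKYLINES ==
[[33,4],[36,0]]
[[33,4],[36,0]]
[[24,16],[38,0]]
[[24,16],[38,0]]
[[24,16],[38,7],[42,0]]
[[24,16],[38,7],[42,0]]
[[11,19],[14,0],[24,16],[38,7],[42,0]]
[[11,19],[14,0],[24,16],[38,7],[42,0]]
[[11,19],[14,0],[24,16],[33,19],[36,16],[38,7],[42,0]]
[[11,19],[14,0],[24,16],[33,19],[36,16],[38,7],[42,0]]
[[11,19],[14,0],[15,16],[33,19],[36,16],[38,7],[42,0]]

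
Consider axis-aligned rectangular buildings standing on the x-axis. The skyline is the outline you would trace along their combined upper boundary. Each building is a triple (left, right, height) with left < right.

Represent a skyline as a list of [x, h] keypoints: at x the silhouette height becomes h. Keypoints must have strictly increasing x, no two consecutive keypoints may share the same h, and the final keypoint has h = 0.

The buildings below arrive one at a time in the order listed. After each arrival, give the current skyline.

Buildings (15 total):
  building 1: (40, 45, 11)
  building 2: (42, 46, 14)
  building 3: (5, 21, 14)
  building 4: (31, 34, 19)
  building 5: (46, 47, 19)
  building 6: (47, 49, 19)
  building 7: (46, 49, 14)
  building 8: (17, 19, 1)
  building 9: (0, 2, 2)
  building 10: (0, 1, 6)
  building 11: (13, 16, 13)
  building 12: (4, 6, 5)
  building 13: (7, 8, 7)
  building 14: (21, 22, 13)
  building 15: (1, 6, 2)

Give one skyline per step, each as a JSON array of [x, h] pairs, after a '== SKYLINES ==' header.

== SKYLINES ==
[[40,11],[45,0]]
[[40,11],[42,14],[46,0]]
[[5,14],[21,0],[40,11],[42,14],[46,0]]
[[5,14],[21,0],[31,19],[34,0],[40,11],[42,14],[46,0]]
[[5,14],[21,0],[31,19],[34,0],[40,11],[42,14],[46,19],[47,0]]
[[5,14],[21,0],[31,19],[34,0],[40,11],[42,14],[46,19],[49,0]]
[[5,14],[21,0],[31,19],[34,0],[40,11],[42,14],[46,19],[49,0]]
[[5,14],[21,0],[31,19],[34,0],[40,11],[42,14],[46,19],[49,0]]
[[0,2],[2,0],[5,14],[21,0],[31,19],[34,0],[40,11],[42,14],[46,19],[49,0]]
[[0,6],[1,2],[2,0],[5,14],[21,0],[31,19],[34,0],[40,11],[42,14],[46,19],[49,0]]
[[0,6],[1,2],[2,0],[5,14],[21,0],[31,19],[34,0],[40,11],[42,14],[46,19],[49,0]]
[[0,6],[1,2],[2,0],[4,5],[5,14],[21,0],[31,19],[34,0],[40,11],[42,14],[46,19],[49,0]]
[[0,6],[1,2],[2,0],[4,5],[5,14],[21,0],[31,19],[34,0],[40,11],[42,14],[46,19],[49,0]]
[[0,6],[1,2],[2,0],[4,5],[5,14],[21,13],[22,0],[31,19],[34,0],[40,11],[42,14],[46,19],[49,0]]
[[0,6],[1,2],[4,5],[5,14],[21,13],[22,0],[31,19],[34,0],[40,11],[42,14],[46,19],[49,0]]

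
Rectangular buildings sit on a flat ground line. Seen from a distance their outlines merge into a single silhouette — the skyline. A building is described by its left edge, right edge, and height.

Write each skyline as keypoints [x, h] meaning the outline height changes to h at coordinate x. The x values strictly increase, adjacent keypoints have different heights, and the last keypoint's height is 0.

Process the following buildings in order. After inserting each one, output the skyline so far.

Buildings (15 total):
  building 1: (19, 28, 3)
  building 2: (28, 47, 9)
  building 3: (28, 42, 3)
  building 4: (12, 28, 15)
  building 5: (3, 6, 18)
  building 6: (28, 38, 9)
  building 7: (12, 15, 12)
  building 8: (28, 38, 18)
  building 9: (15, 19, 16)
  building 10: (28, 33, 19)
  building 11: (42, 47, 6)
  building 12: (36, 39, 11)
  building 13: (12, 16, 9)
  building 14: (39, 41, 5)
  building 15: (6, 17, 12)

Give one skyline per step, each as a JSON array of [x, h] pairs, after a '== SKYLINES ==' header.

== SKYLINES ==
[[19,3],[28,0]]
[[19,3],[28,9],[47,0]]
[[19,3],[28,9],[47,0]]
[[12,15],[28,9],[47,0]]
[[3,18],[6,0],[12,15],[28,9],[47,0]]
[[3,18],[6,0],[12,15],[28,9],[47,0]]
[[3,18],[6,0],[12,15],[28,9],[47,0]]
[[3,18],[6,0],[12,15],[28,18],[38,9],[47,0]]
[[3,18],[6,0],[12,15],[15,16],[19,15],[28,18],[38,9],[47,0]]
[[3,18],[6,0],[12,15],[15,16],[19,15],[28,19],[33,18],[38,9],[47,0]]
[[3,18],[6,0],[12,15],[15,16],[19,15],[28,19],[33,18],[38,9],[47,0]]
[[3,18],[6,0],[12,15],[15,16],[19,15],[28,19],[33,18],[38,11],[39,9],[47,0]]
[[3,18],[6,0],[12,15],[15,16],[19,15],[28,19],[33,18],[38,11],[39,9],[47,0]]
[[3,18],[6,0],[12,15],[15,16],[19,15],[28,19],[33,18],[38,11],[39,9],[47,0]]
[[3,18],[6,12],[12,15],[15,16],[19,15],[28,19],[33,18],[38,11],[39,9],[47,0]]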